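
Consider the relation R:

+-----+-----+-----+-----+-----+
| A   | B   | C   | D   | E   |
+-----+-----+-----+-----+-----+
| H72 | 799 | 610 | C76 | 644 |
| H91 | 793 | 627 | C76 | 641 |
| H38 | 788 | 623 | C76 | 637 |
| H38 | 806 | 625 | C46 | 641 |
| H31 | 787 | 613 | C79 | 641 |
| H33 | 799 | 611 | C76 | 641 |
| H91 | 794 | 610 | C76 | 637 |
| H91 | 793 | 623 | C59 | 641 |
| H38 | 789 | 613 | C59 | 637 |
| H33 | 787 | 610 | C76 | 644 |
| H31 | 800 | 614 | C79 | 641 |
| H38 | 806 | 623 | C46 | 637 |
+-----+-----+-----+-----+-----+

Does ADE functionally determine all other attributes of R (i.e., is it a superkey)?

Two distinct rows share (A=H31, D=C79, E=641), so ADE does not determine every attribute — not a superkey.

No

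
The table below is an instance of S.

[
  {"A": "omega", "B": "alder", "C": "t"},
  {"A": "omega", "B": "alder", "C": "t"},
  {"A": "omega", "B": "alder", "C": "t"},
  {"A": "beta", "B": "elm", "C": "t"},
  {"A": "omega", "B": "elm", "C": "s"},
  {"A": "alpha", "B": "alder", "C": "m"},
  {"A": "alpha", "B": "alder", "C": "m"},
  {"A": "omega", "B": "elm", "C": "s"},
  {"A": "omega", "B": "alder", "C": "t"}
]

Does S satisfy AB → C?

(A=omega, B=alder): 4 rows → C = t, t, t, t ✓
(A=beta, B=elm): 1 row → C = t ✓
(A=omega, B=elm): 2 rows → C = s, s ✓
(A=alpha, B=alder): 2 rows → C = m, m ✓
Every AB value is associated with a single C value, so AB → C holds.

Yes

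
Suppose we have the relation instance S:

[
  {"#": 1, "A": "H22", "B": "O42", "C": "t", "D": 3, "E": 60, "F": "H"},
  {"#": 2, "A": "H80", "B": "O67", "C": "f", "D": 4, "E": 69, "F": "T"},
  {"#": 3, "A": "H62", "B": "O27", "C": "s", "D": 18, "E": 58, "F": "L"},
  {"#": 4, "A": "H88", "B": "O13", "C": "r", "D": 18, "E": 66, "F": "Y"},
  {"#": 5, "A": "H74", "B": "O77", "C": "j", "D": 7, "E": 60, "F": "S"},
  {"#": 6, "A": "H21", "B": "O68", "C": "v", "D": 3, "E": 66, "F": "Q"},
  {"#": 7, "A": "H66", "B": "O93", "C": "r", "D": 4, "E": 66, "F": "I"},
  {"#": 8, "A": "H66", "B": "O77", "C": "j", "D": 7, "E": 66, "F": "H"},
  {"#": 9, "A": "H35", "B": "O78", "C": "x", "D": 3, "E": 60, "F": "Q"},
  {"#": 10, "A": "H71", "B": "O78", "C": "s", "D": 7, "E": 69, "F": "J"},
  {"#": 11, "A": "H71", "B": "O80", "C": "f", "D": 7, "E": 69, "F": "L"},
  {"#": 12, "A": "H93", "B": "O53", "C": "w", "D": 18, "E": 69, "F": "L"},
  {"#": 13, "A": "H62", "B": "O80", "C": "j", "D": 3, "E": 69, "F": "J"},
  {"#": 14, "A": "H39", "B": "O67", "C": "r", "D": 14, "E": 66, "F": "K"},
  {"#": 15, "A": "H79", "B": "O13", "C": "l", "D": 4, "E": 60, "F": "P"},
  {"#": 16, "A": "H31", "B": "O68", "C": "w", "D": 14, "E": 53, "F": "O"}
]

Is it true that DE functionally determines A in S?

(D=3, E=60): rows 1, 9 → A takes values {H22, H35} — violation
(D=4, E=69): row 2 → A = H80 ✓
(D=18, E=58): row 3 → A = H62 ✓
(D=18, E=66): row 4 → A = H88 ✓
(D=7, E=60): row 5 → A = H74 ✓
(D=3, E=66): row 6 → A = H21 ✓
(D=4, E=66): row 7 → A = H66 ✓
(D=7, E=66): row 8 → A = H66 ✓
(D=7, E=69): rows 10, 11 → A = H71, H71 ✓
(D=18, E=69): row 12 → A = H93 ✓
(D=3, E=69): row 13 → A = H62 ✓
(D=14, E=66): row 14 → A = H39 ✓
(D=4, E=60): row 15 → A = H79 ✓
(D=14, E=53): row 16 → A = H31 ✓
Two rows agree on DE but differ on A, so DE -> A does not hold.

No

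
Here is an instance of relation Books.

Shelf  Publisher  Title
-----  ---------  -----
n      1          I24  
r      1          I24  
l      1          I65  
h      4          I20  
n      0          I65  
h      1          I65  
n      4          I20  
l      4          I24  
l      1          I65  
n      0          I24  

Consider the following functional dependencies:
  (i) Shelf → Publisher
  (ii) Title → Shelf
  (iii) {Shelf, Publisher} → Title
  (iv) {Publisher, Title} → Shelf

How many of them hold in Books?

0

(i) Shelf → Publisher: Shelf=n: 4 rows → Publisher takes values {1, 0, 4} — violation; Shelf=l: 3 rows → Publisher takes values {1, 4} — violation; Shelf=h: 2 rows → Publisher takes values {4, 1} — violation — fails.
(ii) Title → Shelf: Title=I24: 4 rows → Shelf takes values {n, r, l} — violation; Title=I65: 4 rows → Shelf takes values {l, n, h} — violation; Title=I20: 2 rows → Shelf takes values {h, n} — violation — fails.
(iii) {Shelf, Publisher} → Title: (Shelf=n, Publisher=0): 2 rows → Title takes values {I65, I24} — violation — fails.
(iv) {Publisher, Title} → Shelf: (Publisher=1, Title=I24): 2 rows → Shelf takes values {n, r} — violation; (Publisher=1, Title=I65): 3 rows → Shelf takes values {l, h} — violation; (Publisher=4, Title=I20): 2 rows → Shelf takes values {h, n} — violation — fails.
None of the 4 dependencies hold.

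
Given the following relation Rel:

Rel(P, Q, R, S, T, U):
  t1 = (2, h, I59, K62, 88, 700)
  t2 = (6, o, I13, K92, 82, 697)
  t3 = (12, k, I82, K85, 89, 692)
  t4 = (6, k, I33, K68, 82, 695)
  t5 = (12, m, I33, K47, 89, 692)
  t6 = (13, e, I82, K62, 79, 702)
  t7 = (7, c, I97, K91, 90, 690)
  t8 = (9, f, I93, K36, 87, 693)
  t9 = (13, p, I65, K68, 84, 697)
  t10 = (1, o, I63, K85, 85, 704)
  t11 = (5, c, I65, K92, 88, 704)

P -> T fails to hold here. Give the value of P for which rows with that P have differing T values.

13

P=2: row 1 → T = 88 ✓
P=6: rows 2, 4 → T = 82, 82 ✓
P=12: rows 3, 5 → T = 89, 89 ✓
P=13: rows 6, 9 → T takes values {79, 84} — violation
P=7: row 7 → T = 90 ✓
P=9: row 8 → T = 87 ✓
P=1: row 10 → T = 85 ✓
P=5: row 11 → T = 88 ✓
The only P value with inconsistent T is P=13.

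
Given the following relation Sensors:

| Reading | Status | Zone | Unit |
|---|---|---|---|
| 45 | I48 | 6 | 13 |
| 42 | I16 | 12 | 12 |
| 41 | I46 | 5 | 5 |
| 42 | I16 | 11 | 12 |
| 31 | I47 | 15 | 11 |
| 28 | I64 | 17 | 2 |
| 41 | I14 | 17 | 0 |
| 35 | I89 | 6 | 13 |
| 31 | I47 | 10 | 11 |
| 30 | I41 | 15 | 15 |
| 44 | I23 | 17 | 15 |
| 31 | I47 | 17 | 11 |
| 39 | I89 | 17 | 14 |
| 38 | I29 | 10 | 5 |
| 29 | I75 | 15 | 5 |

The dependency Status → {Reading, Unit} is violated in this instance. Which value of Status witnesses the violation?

I89

Status=I48: 1 row → {Reading,Unit} = (45, 13) ✓
Status=I16: 2 rows → {Reading,Unit} = (42, 12), (42, 12) ✓
Status=I46: 1 row → {Reading,Unit} = (41, 5) ✓
Status=I47: 3 rows → {Reading,Unit} = (31, 11), (31, 11), (31, 11) ✓
Status=I64: 1 row → {Reading,Unit} = (28, 2) ✓
Status=I14: 1 row → {Reading,Unit} = (41, 0) ✓
Status=I89: 2 rows → {Reading,Unit} takes values {(35, 13), (39, 14)} — violation
Status=I41: 1 row → {Reading,Unit} = (30, 15) ✓
Status=I23: 1 row → {Reading,Unit} = (44, 15) ✓
Status=I29: 1 row → {Reading,Unit} = (38, 5) ✓
Status=I75: 1 row → {Reading,Unit} = (29, 5) ✓
The only Status value with inconsistent RHS is Status=I89.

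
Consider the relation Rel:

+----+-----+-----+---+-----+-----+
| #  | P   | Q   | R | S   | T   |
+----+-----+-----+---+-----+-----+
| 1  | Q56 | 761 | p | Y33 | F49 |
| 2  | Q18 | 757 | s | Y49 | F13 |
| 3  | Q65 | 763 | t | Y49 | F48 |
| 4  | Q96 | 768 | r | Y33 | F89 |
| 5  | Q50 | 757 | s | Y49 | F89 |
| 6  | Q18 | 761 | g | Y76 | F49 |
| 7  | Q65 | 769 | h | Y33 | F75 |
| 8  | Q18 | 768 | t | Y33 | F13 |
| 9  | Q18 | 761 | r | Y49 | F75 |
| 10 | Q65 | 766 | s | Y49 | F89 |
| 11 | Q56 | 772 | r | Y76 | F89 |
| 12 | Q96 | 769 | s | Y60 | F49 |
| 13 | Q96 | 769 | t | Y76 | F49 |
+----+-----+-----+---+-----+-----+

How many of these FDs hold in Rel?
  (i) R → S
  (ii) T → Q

(i) R → S: R=s: rows 2, 5, 10, 12 → S takes values {Y49, Y60} — violation; R=t: rows 3, 8, 13 → S takes values {Y49, Y33, Y76} — violation; R=r: rows 4, 9, 11 → S takes values {Y33, Y49, Y76} — violation — fails.
(ii) T → Q: T=F49: rows 1, 6, 12, 13 → Q takes values {761, 769} — violation; T=F13: rows 2, 8 → Q takes values {757, 768} — violation; T=F89: rows 4, 5, 10, 11 → Q takes values {768, 757, 766, 772} — violation; T=F75: rows 7, 9 → Q takes values {769, 761} — violation — fails.
None of the 2 dependencies hold.

0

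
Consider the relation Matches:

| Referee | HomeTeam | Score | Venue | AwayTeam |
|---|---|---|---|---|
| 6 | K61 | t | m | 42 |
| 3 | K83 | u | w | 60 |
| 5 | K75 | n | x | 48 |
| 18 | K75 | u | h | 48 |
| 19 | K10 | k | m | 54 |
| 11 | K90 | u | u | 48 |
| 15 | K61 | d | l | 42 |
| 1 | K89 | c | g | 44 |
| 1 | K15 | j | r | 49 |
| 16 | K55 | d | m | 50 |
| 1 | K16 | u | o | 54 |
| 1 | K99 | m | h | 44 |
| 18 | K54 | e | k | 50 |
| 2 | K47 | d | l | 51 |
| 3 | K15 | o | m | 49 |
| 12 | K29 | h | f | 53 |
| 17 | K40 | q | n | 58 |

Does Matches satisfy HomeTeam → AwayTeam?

Yes

HomeTeam=K61: 2 rows → AwayTeam = 42, 42 ✓
HomeTeam=K83: 1 row → AwayTeam = 60 ✓
HomeTeam=K75: 2 rows → AwayTeam = 48, 48 ✓
HomeTeam=K10: 1 row → AwayTeam = 54 ✓
HomeTeam=K90: 1 row → AwayTeam = 48 ✓
HomeTeam=K89: 1 row → AwayTeam = 44 ✓
HomeTeam=K15: 2 rows → AwayTeam = 49, 49 ✓
HomeTeam=K55: 1 row → AwayTeam = 50 ✓
HomeTeam=K16: 1 row → AwayTeam = 54 ✓
HomeTeam=K99: 1 row → AwayTeam = 44 ✓
HomeTeam=K54: 1 row → AwayTeam = 50 ✓
HomeTeam=K47: 1 row → AwayTeam = 51 ✓
HomeTeam=K29: 1 row → AwayTeam = 53 ✓
HomeTeam=K40: 1 row → AwayTeam = 58 ✓
Every HomeTeam value is associated with a single AwayTeam value, so HomeTeam → AwayTeam holds.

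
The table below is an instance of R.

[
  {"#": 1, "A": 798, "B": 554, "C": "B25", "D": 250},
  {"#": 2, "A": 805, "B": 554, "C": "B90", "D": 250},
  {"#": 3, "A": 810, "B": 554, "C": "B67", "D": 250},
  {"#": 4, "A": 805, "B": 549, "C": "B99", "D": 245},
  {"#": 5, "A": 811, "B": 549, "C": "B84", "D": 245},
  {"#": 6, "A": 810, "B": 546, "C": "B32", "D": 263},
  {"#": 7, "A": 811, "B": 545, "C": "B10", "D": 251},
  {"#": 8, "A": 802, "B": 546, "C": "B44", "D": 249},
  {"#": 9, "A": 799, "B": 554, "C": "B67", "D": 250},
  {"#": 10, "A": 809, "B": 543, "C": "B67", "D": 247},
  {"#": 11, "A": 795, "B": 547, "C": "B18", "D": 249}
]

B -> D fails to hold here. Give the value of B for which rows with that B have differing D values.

546

B=554: rows 1, 2, 3, 9 → D = 250, 250, 250, 250 ✓
B=549: rows 4, 5 → D = 245, 245 ✓
B=546: rows 6, 8 → D takes values {263, 249} — violation
B=545: row 7 → D = 251 ✓
B=543: row 10 → D = 247 ✓
B=547: row 11 → D = 249 ✓
The only B value with inconsistent D is B=546.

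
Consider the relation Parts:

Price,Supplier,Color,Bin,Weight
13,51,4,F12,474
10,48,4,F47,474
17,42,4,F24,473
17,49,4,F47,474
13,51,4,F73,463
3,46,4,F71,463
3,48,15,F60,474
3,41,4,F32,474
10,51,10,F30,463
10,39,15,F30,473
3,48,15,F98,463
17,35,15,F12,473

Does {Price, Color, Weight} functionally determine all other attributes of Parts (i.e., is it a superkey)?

All 12 rows have distinct {Price, Color, Weight} values, so {Price, Color, Weight} → (all attributes) holds and {Price, Color, Weight} is a superkey.

Yes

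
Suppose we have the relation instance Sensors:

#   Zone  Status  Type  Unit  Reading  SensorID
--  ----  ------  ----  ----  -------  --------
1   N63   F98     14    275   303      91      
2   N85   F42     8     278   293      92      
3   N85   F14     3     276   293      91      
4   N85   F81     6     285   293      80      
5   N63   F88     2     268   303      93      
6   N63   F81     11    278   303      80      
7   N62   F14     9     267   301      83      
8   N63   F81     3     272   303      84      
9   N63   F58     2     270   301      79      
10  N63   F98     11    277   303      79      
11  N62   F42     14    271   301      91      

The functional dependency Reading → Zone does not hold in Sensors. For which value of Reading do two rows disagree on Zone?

Reading=303: rows 1, 5, 6, 8, 10 → Zone = N63, N63, N63, N63, N63 ✓
Reading=293: rows 2, 3, 4 → Zone = N85, N85, N85 ✓
Reading=301: rows 7, 9, 11 → Zone takes values {N62, N63} — violation
The only Reading value with inconsistent Zone is Reading=301.

301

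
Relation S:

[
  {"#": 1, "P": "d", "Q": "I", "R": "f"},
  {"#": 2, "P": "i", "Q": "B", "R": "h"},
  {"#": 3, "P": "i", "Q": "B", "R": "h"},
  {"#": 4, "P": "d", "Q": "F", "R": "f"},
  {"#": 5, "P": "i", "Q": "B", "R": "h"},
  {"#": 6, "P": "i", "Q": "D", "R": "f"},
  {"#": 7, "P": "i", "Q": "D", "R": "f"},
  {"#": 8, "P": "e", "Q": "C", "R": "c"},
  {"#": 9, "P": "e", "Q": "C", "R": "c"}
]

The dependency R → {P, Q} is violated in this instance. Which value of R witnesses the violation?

f

R=f: rows 1, 4, 6, 7 → {P,Q} takes values {(d, I), (d, F), (i, D)} — violation
R=h: rows 2, 3, 5 → {P,Q} = (i, B), (i, B), (i, B) ✓
R=c: rows 8, 9 → {P,Q} = (e, C), (e, C) ✓
The only R value with inconsistent RHS is R=f.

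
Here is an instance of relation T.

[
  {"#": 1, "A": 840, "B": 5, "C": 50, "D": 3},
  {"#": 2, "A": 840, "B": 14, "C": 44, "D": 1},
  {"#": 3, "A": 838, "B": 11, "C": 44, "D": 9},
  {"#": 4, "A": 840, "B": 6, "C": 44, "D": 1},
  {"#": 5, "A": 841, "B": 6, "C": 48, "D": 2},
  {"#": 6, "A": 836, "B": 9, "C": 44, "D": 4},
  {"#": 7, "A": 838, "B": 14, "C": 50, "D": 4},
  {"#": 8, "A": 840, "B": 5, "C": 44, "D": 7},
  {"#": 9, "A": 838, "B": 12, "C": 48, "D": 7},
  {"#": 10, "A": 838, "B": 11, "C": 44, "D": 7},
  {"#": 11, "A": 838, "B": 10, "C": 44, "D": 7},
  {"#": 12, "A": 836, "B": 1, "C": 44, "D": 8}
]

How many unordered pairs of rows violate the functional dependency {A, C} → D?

(A=840, C=44): violating pairs (2,8), (4,8) — 2 pairs.
(A=838, C=44): violating pairs (3,10), (3,11) — 2 pairs.
(A=836, C=44): violating pairs (6,12) — 1 pair.

5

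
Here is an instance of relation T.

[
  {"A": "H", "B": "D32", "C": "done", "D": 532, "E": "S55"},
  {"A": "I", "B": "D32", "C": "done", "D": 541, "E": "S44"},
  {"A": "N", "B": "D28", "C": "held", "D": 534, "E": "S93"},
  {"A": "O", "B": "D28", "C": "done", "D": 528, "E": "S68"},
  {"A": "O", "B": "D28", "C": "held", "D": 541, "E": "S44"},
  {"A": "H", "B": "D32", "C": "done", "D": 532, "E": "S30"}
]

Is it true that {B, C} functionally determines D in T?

No

(B=D32, C=done): 3 rows → D takes values {532, 541} — violation
(B=D28, C=held): 2 rows → D takes values {534, 541} — violation
(B=D28, C=done): 1 row → D = 528 ✓
Two rows agree on {B, C} but differ on D, so {B, C} → D does not hold.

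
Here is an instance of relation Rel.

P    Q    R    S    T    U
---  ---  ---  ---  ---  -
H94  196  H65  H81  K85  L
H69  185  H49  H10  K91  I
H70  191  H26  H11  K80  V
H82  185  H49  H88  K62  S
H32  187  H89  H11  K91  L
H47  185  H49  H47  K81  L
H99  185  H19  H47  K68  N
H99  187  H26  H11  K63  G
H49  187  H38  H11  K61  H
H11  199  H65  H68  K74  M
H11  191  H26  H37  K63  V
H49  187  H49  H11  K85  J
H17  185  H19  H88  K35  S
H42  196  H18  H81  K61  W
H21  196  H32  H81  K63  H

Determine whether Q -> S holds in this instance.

Q=196: 3 rows → S = H81, H81, H81 ✓
Q=185: 5 rows → S takes values {H10, H88, H47} — violation
Q=191: 2 rows → S takes values {H11, H37} — violation
Q=187: 4 rows → S = H11, H11, H11, H11 ✓
Q=199: 1 row → S = H68 ✓
Two rows agree on Q but differ on S, so Q -> S does not hold.

No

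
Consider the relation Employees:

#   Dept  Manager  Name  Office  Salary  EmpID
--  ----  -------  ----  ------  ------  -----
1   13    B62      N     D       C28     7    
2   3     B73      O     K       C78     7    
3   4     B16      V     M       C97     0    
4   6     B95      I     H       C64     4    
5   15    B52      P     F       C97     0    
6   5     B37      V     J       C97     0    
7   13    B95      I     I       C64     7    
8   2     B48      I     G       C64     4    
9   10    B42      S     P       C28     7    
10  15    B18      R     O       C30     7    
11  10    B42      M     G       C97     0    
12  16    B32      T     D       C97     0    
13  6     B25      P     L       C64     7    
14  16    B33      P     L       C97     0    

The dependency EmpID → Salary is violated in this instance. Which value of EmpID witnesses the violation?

7

EmpID=7: rows 1, 2, 7, 9, 10, 13 → Salary takes values {C28, C78, C64, C30} — violation
EmpID=0: rows 3, 5, 6, 11, 12, 14 → Salary = C97, C97, C97, C97, C97, C97 ✓
EmpID=4: rows 4, 8 → Salary = C64, C64 ✓
The only EmpID value with inconsistent Salary is EmpID=7.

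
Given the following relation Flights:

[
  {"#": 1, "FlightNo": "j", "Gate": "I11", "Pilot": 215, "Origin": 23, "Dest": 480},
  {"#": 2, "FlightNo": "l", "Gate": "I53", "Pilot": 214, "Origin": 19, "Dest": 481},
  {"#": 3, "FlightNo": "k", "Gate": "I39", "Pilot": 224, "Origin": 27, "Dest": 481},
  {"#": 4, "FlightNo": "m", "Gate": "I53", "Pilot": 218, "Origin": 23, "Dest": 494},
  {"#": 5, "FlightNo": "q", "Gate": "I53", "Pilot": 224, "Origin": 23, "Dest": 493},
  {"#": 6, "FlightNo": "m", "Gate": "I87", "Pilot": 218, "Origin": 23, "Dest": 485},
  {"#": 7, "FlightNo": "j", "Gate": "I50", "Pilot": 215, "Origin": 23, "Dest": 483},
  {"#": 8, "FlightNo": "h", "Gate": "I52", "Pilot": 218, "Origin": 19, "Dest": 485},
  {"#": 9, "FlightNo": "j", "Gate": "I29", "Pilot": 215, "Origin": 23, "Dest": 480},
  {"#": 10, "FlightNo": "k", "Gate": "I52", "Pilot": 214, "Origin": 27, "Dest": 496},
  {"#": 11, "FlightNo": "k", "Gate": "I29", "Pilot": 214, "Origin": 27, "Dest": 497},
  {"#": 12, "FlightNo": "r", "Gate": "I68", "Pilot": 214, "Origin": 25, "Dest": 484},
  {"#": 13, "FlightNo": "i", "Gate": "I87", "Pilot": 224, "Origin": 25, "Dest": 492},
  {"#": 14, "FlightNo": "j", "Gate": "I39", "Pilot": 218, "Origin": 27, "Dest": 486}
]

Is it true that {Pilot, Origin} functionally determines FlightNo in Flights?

(Pilot=215, Origin=23): rows 1, 7, 9 → FlightNo = j, j, j ✓
(Pilot=214, Origin=19): row 2 → FlightNo = l ✓
(Pilot=224, Origin=27): row 3 → FlightNo = k ✓
(Pilot=218, Origin=23): rows 4, 6 → FlightNo = m, m ✓
(Pilot=224, Origin=23): row 5 → FlightNo = q ✓
(Pilot=218, Origin=19): row 8 → FlightNo = h ✓
(Pilot=214, Origin=27): rows 10, 11 → FlightNo = k, k ✓
(Pilot=214, Origin=25): row 12 → FlightNo = r ✓
(Pilot=224, Origin=25): row 13 → FlightNo = i ✓
(Pilot=218, Origin=27): row 14 → FlightNo = j ✓
Every {Pilot, Origin} value is associated with a single FlightNo value, so {Pilot, Origin} -> FlightNo holds.

Yes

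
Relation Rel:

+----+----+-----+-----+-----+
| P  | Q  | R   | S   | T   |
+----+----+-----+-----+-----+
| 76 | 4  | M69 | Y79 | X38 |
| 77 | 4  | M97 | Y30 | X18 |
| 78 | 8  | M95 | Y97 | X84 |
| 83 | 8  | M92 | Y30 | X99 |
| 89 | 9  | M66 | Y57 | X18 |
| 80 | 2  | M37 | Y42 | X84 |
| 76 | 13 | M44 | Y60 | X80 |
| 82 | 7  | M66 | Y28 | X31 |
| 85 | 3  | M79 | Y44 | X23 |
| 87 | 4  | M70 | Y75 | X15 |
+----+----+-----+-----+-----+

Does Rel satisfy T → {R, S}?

T=X38: 1 row → {R,S} = (M69, Y79) ✓
T=X18: 2 rows → {R,S} takes values {(M97, Y30), (M66, Y57)} — violation
T=X84: 2 rows → {R,S} takes values {(M95, Y97), (M37, Y42)} — violation
T=X99: 1 row → {R,S} = (M92, Y30) ✓
T=X80: 1 row → {R,S} = (M44, Y60) ✓
T=X31: 1 row → {R,S} = (M66, Y28) ✓
T=X23: 1 row → {R,S} = (M79, Y44) ✓
T=X15: 1 row → {R,S} = (M70, Y75) ✓
Two rows agree on T but differ on {R, S}, so T → {R, S} does not hold.

No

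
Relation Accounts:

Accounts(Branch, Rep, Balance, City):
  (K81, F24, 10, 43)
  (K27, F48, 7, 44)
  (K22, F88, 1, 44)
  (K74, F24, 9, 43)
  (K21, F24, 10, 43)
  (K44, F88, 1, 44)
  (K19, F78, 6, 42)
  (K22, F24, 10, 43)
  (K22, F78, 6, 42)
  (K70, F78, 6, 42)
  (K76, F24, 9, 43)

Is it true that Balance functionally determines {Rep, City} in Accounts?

Yes

Balance=10: 3 rows → {Rep,City} = (F24, 43), (F24, 43), (F24, 43) ✓
Balance=7: 1 row → {Rep,City} = (F48, 44) ✓
Balance=1: 2 rows → {Rep,City} = (F88, 44), (F88, 44) ✓
Balance=9: 2 rows → {Rep,City} = (F24, 43), (F24, 43) ✓
Balance=6: 3 rows → {Rep,City} = (F78, 42), (F78, 42), (F78, 42) ✓
Every Balance value is associated with a single {Rep, City} value, so Balance -> {Rep, City} holds.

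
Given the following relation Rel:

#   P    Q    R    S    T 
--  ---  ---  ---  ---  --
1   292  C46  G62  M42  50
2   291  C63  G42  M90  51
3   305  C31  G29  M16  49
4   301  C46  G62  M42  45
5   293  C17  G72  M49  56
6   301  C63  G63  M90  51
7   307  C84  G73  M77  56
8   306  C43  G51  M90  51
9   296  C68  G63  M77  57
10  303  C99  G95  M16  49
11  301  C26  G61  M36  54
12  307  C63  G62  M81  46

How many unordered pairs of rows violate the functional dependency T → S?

T=51: all 3 rows agree on S — 0 pairs.
T=49: all 2 rows agree on S — 0 pairs.
T=56: violating pairs (5,7) — 1 pair.

1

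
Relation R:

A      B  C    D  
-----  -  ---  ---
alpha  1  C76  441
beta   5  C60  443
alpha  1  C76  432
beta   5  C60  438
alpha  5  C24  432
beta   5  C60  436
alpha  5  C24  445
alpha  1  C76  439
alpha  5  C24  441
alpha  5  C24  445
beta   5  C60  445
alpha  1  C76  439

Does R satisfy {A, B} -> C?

(A=alpha, B=1): 4 rows → C = C76, C76, C76, C76 ✓
(A=beta, B=5): 4 rows → C = C60, C60, C60, C60 ✓
(A=alpha, B=5): 4 rows → C = C24, C24, C24, C24 ✓
Every {A, B} value is associated with a single C value, so {A, B} -> C holds.

Yes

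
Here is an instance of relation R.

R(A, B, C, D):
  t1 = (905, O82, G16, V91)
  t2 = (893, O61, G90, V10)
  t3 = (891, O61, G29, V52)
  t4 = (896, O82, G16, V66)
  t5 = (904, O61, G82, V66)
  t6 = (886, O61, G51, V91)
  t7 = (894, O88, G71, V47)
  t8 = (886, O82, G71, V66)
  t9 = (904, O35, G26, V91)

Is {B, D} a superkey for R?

No

Rows 4 and 8 have the same {B, D} value (B=O82, D=V66) but are distinct tuples, so {B, D} does not determine every attribute — not a superkey.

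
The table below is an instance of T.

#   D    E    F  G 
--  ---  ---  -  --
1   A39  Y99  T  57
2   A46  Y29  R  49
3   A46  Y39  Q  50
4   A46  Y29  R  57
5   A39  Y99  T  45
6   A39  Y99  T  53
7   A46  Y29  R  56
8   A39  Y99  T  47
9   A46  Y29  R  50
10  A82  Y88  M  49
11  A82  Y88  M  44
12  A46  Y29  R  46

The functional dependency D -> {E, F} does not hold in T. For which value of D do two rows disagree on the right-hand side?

D=A39: rows 1, 5, 6, 8 → {E,F} = (Y99, T), (Y99, T), (Y99, T), (Y99, T) ✓
D=A46: rows 2, 3, 4, 7, 9, 12 → {E,F} takes values {(Y29, R), (Y39, Q)} — violation
D=A82: rows 10, 11 → {E,F} = (Y88, M), (Y88, M) ✓
The only D value with inconsistent RHS is D=A46.

A46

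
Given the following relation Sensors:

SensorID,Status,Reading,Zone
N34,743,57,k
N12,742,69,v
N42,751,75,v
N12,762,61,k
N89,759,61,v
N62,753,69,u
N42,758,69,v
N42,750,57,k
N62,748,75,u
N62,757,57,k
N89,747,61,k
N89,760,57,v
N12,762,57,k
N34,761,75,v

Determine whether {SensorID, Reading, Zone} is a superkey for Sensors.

Yes

All 14 rows have distinct {SensorID, Reading, Zone} values, so {SensorID, Reading, Zone} → (all attributes) holds and {SensorID, Reading, Zone} is a superkey.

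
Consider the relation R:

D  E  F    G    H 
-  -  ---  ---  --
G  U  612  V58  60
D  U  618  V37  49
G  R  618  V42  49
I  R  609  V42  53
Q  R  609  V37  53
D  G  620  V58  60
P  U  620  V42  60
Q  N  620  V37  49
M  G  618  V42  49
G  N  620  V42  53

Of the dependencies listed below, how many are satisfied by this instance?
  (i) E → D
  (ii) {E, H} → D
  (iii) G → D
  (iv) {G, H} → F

(i) E → D: E=U: 3 rows → D takes values {G, D, P} — violation; E=R: 3 rows → D takes values {G, I, Q} — violation; E=G: 2 rows → D takes values {D, M} — violation; E=N: 2 rows → D takes values {Q, G} — violation — fails.
(ii) {E, H} → D: (E=U, H=60): 2 rows → D takes values {G, P} — violation; (E=R, H=53): 2 rows → D takes values {I, Q} — violation — fails.
(iii) G → D: G=V58: 2 rows → D takes values {G, D} — violation; G=V37: 3 rows → D takes values {D, Q} — violation; G=V42: 5 rows → D takes values {G, I, P, M} — violation — fails.
(iv) {G, H} → F: (G=V58, H=60): 2 rows → F takes values {612, 620} — violation; (G=V37, H=49): 2 rows → F takes values {618, 620} — violation; (G=V42, H=53): 2 rows → F takes values {609, 620} — violation — fails.
None of the 4 dependencies hold.

0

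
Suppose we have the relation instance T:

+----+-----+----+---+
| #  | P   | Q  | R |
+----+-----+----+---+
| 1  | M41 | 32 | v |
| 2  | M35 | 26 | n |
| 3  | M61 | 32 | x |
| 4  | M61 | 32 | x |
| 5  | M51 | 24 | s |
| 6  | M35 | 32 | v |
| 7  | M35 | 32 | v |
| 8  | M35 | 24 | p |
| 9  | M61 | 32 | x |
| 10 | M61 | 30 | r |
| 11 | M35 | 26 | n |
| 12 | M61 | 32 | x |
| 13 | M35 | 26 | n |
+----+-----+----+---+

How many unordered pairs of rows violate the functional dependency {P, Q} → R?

0

(P=M35, Q=26): all 3 rows agree on R — 0 pairs.
(P=M61, Q=32): all 4 rows agree on R — 0 pairs.
(P=M35, Q=32): all 2 rows agree on R — 0 pairs.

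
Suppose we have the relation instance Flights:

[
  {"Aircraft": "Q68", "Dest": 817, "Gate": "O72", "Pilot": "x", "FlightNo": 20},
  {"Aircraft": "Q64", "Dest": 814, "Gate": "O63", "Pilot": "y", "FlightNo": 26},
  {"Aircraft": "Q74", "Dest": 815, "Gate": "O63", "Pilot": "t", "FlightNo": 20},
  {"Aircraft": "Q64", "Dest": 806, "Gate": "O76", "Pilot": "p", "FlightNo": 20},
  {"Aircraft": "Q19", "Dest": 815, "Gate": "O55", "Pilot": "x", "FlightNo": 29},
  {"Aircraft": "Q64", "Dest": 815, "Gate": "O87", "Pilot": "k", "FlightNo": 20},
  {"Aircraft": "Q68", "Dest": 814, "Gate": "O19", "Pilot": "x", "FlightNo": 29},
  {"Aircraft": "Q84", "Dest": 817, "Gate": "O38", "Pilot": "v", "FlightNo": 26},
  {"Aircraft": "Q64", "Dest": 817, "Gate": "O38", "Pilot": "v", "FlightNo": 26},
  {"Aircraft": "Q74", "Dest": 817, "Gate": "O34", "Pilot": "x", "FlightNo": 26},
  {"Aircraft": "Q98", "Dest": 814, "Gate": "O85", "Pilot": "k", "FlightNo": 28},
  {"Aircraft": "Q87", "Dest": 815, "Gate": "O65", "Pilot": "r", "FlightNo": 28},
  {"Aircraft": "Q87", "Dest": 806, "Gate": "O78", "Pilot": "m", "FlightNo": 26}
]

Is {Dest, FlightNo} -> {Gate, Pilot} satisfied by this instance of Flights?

No

(Dest=817, FlightNo=20): 1 row → {Gate,Pilot} = (O72, x) ✓
(Dest=814, FlightNo=26): 1 row → {Gate,Pilot} = (O63, y) ✓
(Dest=815, FlightNo=20): 2 rows → {Gate,Pilot} takes values {(O63, t), (O87, k)} — violation
(Dest=806, FlightNo=20): 1 row → {Gate,Pilot} = (O76, p) ✓
(Dest=815, FlightNo=29): 1 row → {Gate,Pilot} = (O55, x) ✓
(Dest=814, FlightNo=29): 1 row → {Gate,Pilot} = (O19, x) ✓
(Dest=817, FlightNo=26): 3 rows → {Gate,Pilot} takes values {(O38, v), (O34, x)} — violation
(Dest=814, FlightNo=28): 1 row → {Gate,Pilot} = (O85, k) ✓
(Dest=815, FlightNo=28): 1 row → {Gate,Pilot} = (O65, r) ✓
(Dest=806, FlightNo=26): 1 row → {Gate,Pilot} = (O78, m) ✓
Two rows agree on {Dest, FlightNo} but differ on {Gate, Pilot}, so {Dest, FlightNo} -> {Gate, Pilot} does not hold.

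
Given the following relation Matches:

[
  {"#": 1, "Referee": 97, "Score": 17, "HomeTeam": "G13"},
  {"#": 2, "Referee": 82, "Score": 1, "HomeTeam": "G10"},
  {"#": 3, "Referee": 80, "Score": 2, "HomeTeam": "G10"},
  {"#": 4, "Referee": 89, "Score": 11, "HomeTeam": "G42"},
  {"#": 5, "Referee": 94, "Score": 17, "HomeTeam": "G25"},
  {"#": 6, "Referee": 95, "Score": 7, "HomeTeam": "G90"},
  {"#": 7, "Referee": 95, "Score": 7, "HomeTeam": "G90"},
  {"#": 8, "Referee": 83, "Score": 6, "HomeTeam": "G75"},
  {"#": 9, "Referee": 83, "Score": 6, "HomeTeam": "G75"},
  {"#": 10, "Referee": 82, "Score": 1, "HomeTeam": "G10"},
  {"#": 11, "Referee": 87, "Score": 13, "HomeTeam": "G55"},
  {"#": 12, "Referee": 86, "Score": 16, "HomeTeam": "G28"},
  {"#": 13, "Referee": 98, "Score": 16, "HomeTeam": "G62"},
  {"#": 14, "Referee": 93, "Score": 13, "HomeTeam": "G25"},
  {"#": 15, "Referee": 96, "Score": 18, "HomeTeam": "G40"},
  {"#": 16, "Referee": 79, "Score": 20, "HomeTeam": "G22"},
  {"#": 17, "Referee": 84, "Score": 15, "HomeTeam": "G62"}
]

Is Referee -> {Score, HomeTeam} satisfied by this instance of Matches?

Yes

Referee=97: row 1 → {Score,HomeTeam} = (17, G13) ✓
Referee=82: rows 2, 10 → {Score,HomeTeam} = (1, G10), (1, G10) ✓
Referee=80: row 3 → {Score,HomeTeam} = (2, G10) ✓
Referee=89: row 4 → {Score,HomeTeam} = (11, G42) ✓
Referee=94: row 5 → {Score,HomeTeam} = (17, G25) ✓
Referee=95: rows 6, 7 → {Score,HomeTeam} = (7, G90), (7, G90) ✓
Referee=83: rows 8, 9 → {Score,HomeTeam} = (6, G75), (6, G75) ✓
Referee=87: row 11 → {Score,HomeTeam} = (13, G55) ✓
Referee=86: row 12 → {Score,HomeTeam} = (16, G28) ✓
Referee=98: row 13 → {Score,HomeTeam} = (16, G62) ✓
Referee=93: row 14 → {Score,HomeTeam} = (13, G25) ✓
Referee=96: row 15 → {Score,HomeTeam} = (18, G40) ✓
Referee=79: row 16 → {Score,HomeTeam} = (20, G22) ✓
Referee=84: row 17 → {Score,HomeTeam} = (15, G62) ✓
Every Referee value is associated with a single {Score, HomeTeam} value, so Referee -> {Score, HomeTeam} holds.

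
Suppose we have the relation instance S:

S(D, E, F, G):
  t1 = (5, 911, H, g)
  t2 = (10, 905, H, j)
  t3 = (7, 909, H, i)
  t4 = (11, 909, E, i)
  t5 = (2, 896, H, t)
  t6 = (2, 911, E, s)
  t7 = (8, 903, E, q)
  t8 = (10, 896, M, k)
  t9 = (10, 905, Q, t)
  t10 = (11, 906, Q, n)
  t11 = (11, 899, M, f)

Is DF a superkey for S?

All 11 rows have distinct DF values, so DF → (all attributes) holds and DF is a superkey.

Yes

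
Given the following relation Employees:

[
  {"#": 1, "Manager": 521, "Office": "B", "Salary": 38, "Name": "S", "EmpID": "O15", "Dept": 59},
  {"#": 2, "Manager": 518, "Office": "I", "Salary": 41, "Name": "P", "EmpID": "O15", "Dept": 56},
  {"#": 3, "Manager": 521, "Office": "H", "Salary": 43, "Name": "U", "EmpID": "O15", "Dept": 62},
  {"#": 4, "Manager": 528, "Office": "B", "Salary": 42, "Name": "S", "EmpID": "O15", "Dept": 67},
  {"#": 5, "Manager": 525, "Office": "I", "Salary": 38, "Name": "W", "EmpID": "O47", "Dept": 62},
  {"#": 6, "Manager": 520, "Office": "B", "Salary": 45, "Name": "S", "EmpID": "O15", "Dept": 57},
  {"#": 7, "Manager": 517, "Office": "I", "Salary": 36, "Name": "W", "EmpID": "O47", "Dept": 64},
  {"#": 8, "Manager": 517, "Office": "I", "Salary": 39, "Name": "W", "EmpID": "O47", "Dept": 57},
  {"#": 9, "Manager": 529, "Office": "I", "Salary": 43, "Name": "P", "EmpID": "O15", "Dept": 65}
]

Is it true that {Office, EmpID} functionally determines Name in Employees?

(Office=B, EmpID=O15): rows 1, 4, 6 → Name = S, S, S ✓
(Office=I, EmpID=O15): rows 2, 9 → Name = P, P ✓
(Office=H, EmpID=O15): row 3 → Name = U ✓
(Office=I, EmpID=O47): rows 5, 7, 8 → Name = W, W, W ✓
Every {Office, EmpID} value is associated with a single Name value, so {Office, EmpID} -> Name holds.

Yes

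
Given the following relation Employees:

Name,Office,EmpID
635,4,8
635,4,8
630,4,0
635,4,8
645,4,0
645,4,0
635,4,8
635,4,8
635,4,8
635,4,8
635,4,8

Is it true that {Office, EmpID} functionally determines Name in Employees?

No

(Office=4, EmpID=8): 8 rows → Name = 635, 635, 635, 635, 635, 635, 635, 635 ✓
(Office=4, EmpID=0): 3 rows → Name takes values {630, 645} — violation
Two rows agree on {Office, EmpID} but differ on Name, so {Office, EmpID} → Name does not hold.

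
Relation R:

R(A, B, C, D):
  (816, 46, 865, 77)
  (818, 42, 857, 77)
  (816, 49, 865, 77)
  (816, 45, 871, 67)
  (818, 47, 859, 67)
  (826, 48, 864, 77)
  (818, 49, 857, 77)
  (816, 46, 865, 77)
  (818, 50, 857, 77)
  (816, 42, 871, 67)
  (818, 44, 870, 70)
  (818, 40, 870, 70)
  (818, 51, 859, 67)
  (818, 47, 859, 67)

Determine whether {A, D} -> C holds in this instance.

Yes

(A=816, D=77): 3 rows → C = 865, 865, 865 ✓
(A=818, D=77): 3 rows → C = 857, 857, 857 ✓
(A=816, D=67): 2 rows → C = 871, 871 ✓
(A=818, D=67): 3 rows → C = 859, 859, 859 ✓
(A=826, D=77): 1 row → C = 864 ✓
(A=818, D=70): 2 rows → C = 870, 870 ✓
Every {A, D} value is associated with a single C value, so {A, D} -> C holds.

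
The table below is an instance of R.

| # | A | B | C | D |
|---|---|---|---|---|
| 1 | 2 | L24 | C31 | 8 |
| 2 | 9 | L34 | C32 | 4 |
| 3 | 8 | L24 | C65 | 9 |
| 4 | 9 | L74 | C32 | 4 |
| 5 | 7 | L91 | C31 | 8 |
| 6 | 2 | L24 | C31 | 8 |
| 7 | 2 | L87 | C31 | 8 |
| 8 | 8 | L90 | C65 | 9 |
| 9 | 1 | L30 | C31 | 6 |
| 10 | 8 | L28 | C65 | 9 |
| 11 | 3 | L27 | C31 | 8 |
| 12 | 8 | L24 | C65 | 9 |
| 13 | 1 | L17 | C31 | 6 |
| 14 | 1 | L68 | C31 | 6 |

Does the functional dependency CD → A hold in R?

(C=C31, D=8): rows 1, 5, 6, 7, 11 → A takes values {2, 7, 3} — violation
(C=C32, D=4): rows 2, 4 → A = 9, 9 ✓
(C=C65, D=9): rows 3, 8, 10, 12 → A = 8, 8, 8, 8 ✓
(C=C31, D=6): rows 9, 13, 14 → A = 1, 1, 1 ✓
Two rows agree on CD but differ on A, so CD → A does not hold.

No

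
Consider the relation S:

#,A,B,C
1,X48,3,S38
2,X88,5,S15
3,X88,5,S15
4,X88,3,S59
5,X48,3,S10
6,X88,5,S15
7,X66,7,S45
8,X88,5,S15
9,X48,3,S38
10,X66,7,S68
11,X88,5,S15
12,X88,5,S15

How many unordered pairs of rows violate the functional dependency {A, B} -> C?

3

(A=X48, B=3): violating pairs (1,5), (5,9) — 2 pairs.
(A=X88, B=5): all 6 rows agree on C — 0 pairs.
(A=X66, B=7): violating pairs (7,10) — 1 pair.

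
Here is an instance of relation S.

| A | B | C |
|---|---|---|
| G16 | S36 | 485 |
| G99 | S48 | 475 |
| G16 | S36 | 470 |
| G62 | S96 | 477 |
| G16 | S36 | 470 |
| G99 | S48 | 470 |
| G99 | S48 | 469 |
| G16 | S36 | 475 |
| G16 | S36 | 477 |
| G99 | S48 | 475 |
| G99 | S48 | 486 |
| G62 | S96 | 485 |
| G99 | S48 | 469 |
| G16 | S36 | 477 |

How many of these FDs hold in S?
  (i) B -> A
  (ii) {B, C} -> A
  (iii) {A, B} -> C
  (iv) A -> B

(i) B -> A: every LHS value maps to a single RHS value — holds.
(ii) {B, C} -> A: every LHS value maps to a single RHS value — holds.
(iii) {A, B} -> C: (A=G16, B=S36): 6 rows → C takes values {485, 470, 475, 477} — violation; (A=G99, B=S48): 6 rows → C takes values {475, 470, 469, 486} — violation; (A=G62, B=S96): 2 rows → C takes values {477, 485} — violation — fails.
(iv) A -> B: every LHS value maps to a single RHS value — holds.
3 of the 4 dependencies hold.

3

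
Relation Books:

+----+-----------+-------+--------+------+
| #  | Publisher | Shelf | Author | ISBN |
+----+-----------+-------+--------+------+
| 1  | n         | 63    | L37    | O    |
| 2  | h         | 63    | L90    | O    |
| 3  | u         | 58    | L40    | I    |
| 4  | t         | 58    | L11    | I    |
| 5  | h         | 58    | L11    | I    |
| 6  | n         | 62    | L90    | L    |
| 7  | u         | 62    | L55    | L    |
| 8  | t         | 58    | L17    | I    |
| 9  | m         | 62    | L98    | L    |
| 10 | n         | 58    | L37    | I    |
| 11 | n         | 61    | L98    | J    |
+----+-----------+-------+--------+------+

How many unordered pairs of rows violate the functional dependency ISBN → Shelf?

ISBN=O: all 2 rows agree on Shelf — 0 pairs.
ISBN=I: all 5 rows agree on Shelf — 0 pairs.
ISBN=L: all 3 rows agree on Shelf — 0 pairs.

0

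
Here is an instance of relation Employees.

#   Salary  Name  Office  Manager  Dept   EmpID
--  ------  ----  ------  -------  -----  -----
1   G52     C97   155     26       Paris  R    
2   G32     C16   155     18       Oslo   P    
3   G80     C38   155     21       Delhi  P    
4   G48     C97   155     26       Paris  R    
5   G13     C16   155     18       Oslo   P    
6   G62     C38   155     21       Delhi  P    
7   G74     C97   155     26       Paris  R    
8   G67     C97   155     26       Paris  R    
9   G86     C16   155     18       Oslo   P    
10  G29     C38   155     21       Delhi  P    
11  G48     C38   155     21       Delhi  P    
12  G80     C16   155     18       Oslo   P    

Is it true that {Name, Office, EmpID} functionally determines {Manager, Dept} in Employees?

(Name=C97, Office=155, EmpID=R): rows 1, 4, 7, 8 → {Manager,Dept} = (26, Paris), (26, Paris), (26, Paris), (26, Paris) ✓
(Name=C16, Office=155, EmpID=P): rows 2, 5, 9, 12 → {Manager,Dept} = (18, Oslo), (18, Oslo), (18, Oslo), (18, Oslo) ✓
(Name=C38, Office=155, EmpID=P): rows 3, 6, 10, 11 → {Manager,Dept} = (21, Delhi), (21, Delhi), (21, Delhi), (21, Delhi) ✓
Every {Name, Office, EmpID} value is associated with a single {Manager, Dept} value, so {Name, Office, EmpID} → {Manager, Dept} holds.

Yes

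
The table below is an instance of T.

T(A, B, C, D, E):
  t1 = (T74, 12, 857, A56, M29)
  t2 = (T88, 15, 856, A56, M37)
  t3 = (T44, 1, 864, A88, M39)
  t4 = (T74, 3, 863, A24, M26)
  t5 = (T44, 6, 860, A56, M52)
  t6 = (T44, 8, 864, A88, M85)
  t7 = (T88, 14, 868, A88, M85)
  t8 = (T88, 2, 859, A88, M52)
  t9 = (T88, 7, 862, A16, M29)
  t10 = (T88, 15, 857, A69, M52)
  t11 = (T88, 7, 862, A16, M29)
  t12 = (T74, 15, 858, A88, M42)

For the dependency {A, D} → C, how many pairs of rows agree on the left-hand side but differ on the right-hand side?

1

(A=T44, D=A88): all 2 rows agree on C — 0 pairs.
(A=T88, D=A88): violating pairs (7,8) — 1 pair.
(A=T88, D=A16): all 2 rows agree on C — 0 pairs.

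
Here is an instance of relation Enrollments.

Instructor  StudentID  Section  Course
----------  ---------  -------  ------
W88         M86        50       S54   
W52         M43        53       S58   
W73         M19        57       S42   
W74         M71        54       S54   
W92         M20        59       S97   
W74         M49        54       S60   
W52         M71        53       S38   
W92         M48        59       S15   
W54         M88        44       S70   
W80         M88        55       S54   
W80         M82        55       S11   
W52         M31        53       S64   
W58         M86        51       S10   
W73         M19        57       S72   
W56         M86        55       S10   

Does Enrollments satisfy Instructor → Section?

Yes

Instructor=W88: 1 row → Section = 50 ✓
Instructor=W52: 3 rows → Section = 53, 53, 53 ✓
Instructor=W73: 2 rows → Section = 57, 57 ✓
Instructor=W74: 2 rows → Section = 54, 54 ✓
Instructor=W92: 2 rows → Section = 59, 59 ✓
Instructor=W54: 1 row → Section = 44 ✓
Instructor=W80: 2 rows → Section = 55, 55 ✓
Instructor=W58: 1 row → Section = 51 ✓
Instructor=W56: 1 row → Section = 55 ✓
Every Instructor value is associated with a single Section value, so Instructor → Section holds.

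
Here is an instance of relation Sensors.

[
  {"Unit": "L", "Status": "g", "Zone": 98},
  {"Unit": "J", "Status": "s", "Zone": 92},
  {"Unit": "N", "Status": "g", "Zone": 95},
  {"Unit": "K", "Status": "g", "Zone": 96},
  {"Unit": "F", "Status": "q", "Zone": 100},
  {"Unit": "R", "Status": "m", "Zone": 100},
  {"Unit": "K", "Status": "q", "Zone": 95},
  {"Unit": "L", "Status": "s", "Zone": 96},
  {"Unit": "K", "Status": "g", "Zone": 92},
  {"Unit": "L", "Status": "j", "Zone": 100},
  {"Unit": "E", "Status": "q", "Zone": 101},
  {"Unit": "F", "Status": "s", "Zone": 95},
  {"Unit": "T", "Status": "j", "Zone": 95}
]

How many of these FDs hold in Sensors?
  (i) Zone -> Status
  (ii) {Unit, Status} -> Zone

(i) Zone -> Status: Zone=92: 2 rows → Status takes values {s, g} — violation; Zone=95: 4 rows → Status takes values {g, q, s, j} — violation; Zone=96: 2 rows → Status takes values {g, s} — violation; Zone=100: 3 rows → Status takes values {q, m, j} — violation — fails.
(ii) {Unit, Status} -> Zone: (Unit=K, Status=g): 2 rows → Zone takes values {96, 92} — violation — fails.
None of the 2 dependencies hold.

0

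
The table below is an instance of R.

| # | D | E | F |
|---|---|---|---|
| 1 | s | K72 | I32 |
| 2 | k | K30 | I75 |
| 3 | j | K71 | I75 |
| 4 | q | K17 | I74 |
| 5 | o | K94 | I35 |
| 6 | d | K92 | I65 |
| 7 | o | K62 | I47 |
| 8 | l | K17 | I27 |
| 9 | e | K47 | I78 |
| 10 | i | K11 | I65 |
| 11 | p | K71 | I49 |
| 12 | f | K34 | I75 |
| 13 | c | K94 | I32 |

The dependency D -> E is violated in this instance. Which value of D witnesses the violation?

o

D=s: row 1 → E = K72 ✓
D=k: row 2 → E = K30 ✓
D=j: row 3 → E = K71 ✓
D=q: row 4 → E = K17 ✓
D=o: rows 5, 7 → E takes values {K94, K62} — violation
D=d: row 6 → E = K92 ✓
D=l: row 8 → E = K17 ✓
D=e: row 9 → E = K47 ✓
D=i: row 10 → E = K11 ✓
D=p: row 11 → E = K71 ✓
D=f: row 12 → E = K34 ✓
D=c: row 13 → E = K94 ✓
The only D value with inconsistent E is D=o.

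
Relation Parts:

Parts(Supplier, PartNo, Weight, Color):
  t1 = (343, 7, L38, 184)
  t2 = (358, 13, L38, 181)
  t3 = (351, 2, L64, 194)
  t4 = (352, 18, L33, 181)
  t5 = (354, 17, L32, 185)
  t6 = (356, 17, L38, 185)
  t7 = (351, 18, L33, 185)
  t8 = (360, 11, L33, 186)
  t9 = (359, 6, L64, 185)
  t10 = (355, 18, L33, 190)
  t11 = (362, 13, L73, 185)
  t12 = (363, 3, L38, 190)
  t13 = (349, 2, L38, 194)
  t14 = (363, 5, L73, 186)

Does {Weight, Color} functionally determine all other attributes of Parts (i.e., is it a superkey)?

Yes

All 14 rows have distinct {Weight, Color} values, so {Weight, Color} → (all attributes) holds and {Weight, Color} is a superkey.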